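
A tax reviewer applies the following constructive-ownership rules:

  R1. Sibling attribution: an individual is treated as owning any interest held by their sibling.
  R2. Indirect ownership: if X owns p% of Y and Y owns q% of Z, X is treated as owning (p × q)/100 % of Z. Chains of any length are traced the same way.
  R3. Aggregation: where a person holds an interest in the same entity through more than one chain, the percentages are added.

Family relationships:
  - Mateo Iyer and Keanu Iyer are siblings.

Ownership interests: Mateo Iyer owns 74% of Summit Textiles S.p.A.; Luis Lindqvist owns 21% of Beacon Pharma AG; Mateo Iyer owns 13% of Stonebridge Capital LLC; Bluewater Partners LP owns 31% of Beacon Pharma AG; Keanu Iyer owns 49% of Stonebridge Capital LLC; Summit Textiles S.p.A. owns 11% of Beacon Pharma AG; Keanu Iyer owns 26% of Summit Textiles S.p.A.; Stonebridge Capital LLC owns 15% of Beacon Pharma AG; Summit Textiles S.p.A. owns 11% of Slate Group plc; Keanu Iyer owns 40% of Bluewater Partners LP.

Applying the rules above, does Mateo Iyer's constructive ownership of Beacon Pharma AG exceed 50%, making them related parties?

By sibling attribution (R1), Mateo Iyer is treated as also owning Keanu Iyer's interest in Stonebridge Capital LLC, giving 13% + 49% = 62%.
By sibling attribution (R1), Mateo Iyer is treated as also owning Keanu Iyer's interest in Summit Textiles S.p.A, giving 74% + 26% = 100%.
By sibling attribution (R1), Mateo Iyer is treated as owning Keanu Iyer's 40% interest in Bluewater Partners LP.
Chain via Stonebridge Capital LLC (R2): 62% × 15% = 9.3% of Beacon Pharma AG.
Chain via Summit Textiles S.p.A. (R2): 100% × 11% = 11% of Beacon Pharma AG.
Chain via Bluewater Partners LP (R2): 40% × 31% = 12.4% of Beacon Pharma AG.
Aggregating (R3): 9.3% + 11% + 12.4% = 32.7%.
32.7% does not exceed the 50% threshold, so Mateo is not a related party to Beacon Pharma AG.

No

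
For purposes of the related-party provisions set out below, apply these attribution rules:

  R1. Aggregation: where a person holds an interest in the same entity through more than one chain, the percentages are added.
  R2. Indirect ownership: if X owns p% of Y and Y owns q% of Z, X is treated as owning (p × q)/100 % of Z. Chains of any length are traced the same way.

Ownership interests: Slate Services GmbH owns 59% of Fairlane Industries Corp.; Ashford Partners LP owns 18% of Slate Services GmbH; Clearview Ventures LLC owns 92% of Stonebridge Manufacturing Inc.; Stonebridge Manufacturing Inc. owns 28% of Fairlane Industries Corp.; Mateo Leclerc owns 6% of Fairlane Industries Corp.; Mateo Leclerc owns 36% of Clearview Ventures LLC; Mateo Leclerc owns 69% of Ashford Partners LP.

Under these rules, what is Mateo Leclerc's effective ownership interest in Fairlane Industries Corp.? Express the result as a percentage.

Chain via Clearview Ventures LLC → Stonebridge Manufacturing Inc. (R2): 36% × 92% × 28% = 9.2736% of Fairlane Industries Corp.
Chain via Ashford Partners LP → Slate Services GmbH (R2): 69% × 18% × 59% = 7.3278% of Fairlane Industries Corp.
Direct interest in Fairlane Industries Corp: 6%.
Aggregating (R1): 9.2736% + 7.3278% + 6% = 22.6014%.

22.6014%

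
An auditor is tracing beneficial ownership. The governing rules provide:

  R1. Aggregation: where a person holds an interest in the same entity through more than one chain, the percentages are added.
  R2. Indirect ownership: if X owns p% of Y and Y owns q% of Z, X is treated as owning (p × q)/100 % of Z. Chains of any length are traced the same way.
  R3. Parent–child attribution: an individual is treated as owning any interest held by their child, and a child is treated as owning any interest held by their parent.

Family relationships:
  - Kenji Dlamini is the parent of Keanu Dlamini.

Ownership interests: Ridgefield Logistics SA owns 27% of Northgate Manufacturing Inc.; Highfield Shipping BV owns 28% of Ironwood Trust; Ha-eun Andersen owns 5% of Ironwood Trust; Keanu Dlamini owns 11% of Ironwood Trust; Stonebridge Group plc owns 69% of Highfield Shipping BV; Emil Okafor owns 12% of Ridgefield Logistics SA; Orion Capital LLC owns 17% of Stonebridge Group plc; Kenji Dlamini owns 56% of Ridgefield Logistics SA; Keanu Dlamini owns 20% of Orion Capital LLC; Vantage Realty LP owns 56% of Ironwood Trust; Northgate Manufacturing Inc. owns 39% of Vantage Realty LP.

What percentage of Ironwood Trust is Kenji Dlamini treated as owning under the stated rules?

By parent–child attribution (R3), Kenji Dlamini is treated as owning Keanu Dlamini's 20% interest in Orion Capital LLC.
By parent–child attribution (R3), Kenji Dlamini is treated as owning Keanu Dlamini's 11% interest in Ironwood Trust.
Chain via Ridgefield Logistics SA → Northgate Manufacturing Inc. → Vantage Realty LP (R2): 56% × 27% × 39% × 56% = 3.302208% of Ironwood Trust.
Chain via Orion Capital LLC → Stonebridge Group plc → Highfield Shipping BV (R2): 20% × 17% × 69% × 28% = 0.65688% of Ironwood Trust.
Direct interest in Ironwood Trust: 11%.
Aggregating (R1): 3.302208% + 0.65688% + 11% = 14.959088%.

14.959088%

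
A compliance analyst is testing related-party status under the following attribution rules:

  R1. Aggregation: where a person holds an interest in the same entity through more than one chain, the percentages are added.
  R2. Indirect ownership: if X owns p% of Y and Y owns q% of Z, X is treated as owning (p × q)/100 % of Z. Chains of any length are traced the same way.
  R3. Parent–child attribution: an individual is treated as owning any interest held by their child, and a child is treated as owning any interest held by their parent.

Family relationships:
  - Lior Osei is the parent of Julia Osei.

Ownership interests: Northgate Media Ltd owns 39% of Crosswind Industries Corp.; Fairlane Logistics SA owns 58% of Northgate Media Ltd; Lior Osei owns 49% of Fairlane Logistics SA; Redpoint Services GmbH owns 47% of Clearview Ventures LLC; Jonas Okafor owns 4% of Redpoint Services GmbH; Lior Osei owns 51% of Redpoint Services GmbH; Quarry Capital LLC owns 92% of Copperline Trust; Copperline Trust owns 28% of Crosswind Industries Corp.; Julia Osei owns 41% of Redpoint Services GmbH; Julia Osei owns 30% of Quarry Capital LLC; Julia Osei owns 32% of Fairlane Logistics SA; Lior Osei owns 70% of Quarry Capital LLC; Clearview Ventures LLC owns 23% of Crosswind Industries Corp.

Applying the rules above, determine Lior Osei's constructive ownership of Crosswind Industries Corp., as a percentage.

54.0274%

By parent–child attribution (R3), Lior Osei is treated as also owning Julia Osei's interest in Quarry Capital LLC, giving 70% + 30% = 100%.
By parent–child attribution (R3), Lior Osei is treated as also owning Julia Osei's interest in Redpoint Services GmbH, giving 51% + 41% = 92%.
By parent–child attribution (R3), Lior Osei is treated as also owning Julia Osei's interest in Fairlane Logistics SA, giving 49% + 32% = 81%.
Chain via Quarry Capital LLC → Copperline Trust (R2): 100% × 92% × 28% = 25.76% of Crosswind Industries Corp.
Chain via Redpoint Services GmbH → Clearview Ventures LLC (R2): 92% × 47% × 23% = 9.9452% of Crosswind Industries Corp.
Chain via Fairlane Logistics SA → Northgate Media Ltd (R2): 81% × 58% × 39% = 18.3222% of Crosswind Industries Corp.
Aggregating (R1): 25.76% + 9.9452% + 18.3222% = 54.0274%.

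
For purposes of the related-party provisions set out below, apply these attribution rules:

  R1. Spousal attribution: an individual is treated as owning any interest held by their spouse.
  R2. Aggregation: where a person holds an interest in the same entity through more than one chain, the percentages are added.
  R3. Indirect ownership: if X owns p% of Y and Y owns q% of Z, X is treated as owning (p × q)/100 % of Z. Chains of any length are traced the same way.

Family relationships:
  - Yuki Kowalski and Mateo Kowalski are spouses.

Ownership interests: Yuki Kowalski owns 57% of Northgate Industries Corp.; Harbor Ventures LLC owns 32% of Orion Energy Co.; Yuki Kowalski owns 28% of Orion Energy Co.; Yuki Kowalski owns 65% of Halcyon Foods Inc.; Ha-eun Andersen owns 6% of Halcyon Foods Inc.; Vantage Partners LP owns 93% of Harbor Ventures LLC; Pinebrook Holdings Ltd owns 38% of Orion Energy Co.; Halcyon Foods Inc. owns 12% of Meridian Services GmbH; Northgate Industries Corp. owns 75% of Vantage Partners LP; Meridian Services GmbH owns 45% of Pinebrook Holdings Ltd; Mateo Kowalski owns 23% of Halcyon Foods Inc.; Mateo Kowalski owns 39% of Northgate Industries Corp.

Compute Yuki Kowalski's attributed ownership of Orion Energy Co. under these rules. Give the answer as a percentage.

By spousal attribution (R1), Yuki Kowalski is treated as also owning Mateo Kowalski's interest in Halcyon Foods Inc, giving 65% + 23% = 88%.
By spousal attribution (R1), Yuki Kowalski is treated as also owning Mateo Kowalski's interest in Northgate Industries Corp, giving 57% + 39% = 96%.
Chain via Halcyon Foods Inc. → Meridian Services GmbH → Pinebrook Holdings Ltd (R3): 88% × 12% × 45% × 38% = 1.80576% of Orion Energy Co.
Chain via Northgate Industries Corp. → Vantage Partners LP → Harbor Ventures LLC (R3): 96% × 75% × 93% × 32% = 21.4272% of Orion Energy Co.
Direct interest in Orion Energy Co: 28%.
Aggregating (R2): 1.80576% + 21.4272% + 28% = 51.23296%.

51.23296%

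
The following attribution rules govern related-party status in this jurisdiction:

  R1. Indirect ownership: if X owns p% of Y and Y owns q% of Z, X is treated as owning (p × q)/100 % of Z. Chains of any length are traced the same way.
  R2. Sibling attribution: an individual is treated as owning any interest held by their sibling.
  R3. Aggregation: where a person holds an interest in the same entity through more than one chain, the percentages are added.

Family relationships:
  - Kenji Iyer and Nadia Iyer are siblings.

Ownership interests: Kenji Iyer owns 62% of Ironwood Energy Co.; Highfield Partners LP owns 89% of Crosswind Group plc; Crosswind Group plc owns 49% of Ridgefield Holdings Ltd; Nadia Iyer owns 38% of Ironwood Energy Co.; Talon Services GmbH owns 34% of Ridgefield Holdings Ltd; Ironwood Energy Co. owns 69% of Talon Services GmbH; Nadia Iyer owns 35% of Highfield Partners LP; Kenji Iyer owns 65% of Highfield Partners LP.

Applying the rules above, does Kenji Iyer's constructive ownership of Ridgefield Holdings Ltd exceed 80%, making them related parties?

No

By sibling attribution (R2), Kenji Iyer is treated as also owning Nadia Iyer's interest in Ironwood Energy Co, giving 62% + 38% = 100%.
By sibling attribution (R2), Kenji Iyer is treated as also owning Nadia Iyer's interest in Highfield Partners LP, giving 65% + 35% = 100%.
Chain via Ironwood Energy Co. → Talon Services GmbH (R1): 100% × 69% × 34% = 23.46% of Ridgefield Holdings Ltd.
Chain via Highfield Partners LP → Crosswind Group plc (R1): 100% × 89% × 49% = 43.61% of Ridgefield Holdings Ltd.
Aggregating (R3): 23.46% + 43.61% = 67.07%.
67.07% does not exceed the 80% threshold, so Kenji is not a related party to Ridgefield Holdings Ltd.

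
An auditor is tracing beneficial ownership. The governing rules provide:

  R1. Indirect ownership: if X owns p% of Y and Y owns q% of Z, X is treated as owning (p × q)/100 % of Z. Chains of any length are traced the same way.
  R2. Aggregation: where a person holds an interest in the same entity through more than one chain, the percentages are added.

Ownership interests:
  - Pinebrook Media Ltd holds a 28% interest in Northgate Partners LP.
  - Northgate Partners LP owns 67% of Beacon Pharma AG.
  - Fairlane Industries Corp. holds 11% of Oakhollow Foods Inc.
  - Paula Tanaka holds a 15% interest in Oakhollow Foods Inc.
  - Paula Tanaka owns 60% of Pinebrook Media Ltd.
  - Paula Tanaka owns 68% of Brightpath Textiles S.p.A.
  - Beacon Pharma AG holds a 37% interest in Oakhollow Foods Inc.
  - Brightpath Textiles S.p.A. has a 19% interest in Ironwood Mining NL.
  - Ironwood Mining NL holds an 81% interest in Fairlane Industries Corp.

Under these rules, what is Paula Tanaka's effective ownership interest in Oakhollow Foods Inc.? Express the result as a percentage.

20.315892%

Chain via Pinebrook Media Ltd → Northgate Partners LP → Beacon Pharma AG (R1): 60% × 28% × 67% × 37% = 4.16472% of Oakhollow Foods Inc.
Chain via Brightpath Textiles S.p.A. → Ironwood Mining NL → Fairlane Industries Corp. (R1): 68% × 19% × 81% × 11% = 1.151172% of Oakhollow Foods Inc.
Direct interest in Oakhollow Foods Inc: 15%.
Aggregating (R2): 4.16472% + 1.151172% + 15% = 20.315892%.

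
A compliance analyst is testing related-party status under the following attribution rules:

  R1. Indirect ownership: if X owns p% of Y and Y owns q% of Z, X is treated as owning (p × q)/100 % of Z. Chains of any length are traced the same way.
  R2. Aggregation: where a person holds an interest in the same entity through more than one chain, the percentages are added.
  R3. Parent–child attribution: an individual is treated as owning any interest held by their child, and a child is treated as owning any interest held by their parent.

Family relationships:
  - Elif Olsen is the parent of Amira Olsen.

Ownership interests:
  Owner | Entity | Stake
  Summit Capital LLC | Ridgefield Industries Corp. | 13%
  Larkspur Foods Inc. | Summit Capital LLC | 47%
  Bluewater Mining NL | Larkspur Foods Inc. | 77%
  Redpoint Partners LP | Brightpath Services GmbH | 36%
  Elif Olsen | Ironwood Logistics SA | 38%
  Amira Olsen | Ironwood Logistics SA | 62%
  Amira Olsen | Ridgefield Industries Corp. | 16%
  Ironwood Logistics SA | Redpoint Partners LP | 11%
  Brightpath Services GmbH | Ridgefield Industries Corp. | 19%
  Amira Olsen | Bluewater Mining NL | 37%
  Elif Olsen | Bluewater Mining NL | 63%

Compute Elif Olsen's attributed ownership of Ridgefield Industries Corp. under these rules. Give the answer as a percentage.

By parent–child attribution (R3), Elif Olsen is treated as also owning Amira Olsen's interest in Ironwood Logistics SA, giving 38% + 62% = 100%.
By parent–child attribution (R3), Elif Olsen is treated as also owning Amira Olsen's interest in Bluewater Mining NL, giving 63% + 37% = 100%.
By parent–child attribution (R3), Elif Olsen is treated as owning Amira Olsen's 16% interest in Ridgefield Industries Corp.
Chain via Ironwood Logistics SA → Redpoint Partners LP → Brightpath Services GmbH (R1): 100% × 11% × 36% × 19% = 0.7524% of Ridgefield Industries Corp.
Chain via Bluewater Mining NL → Larkspur Foods Inc. → Summit Capital LLC (R1): 100% × 77% × 47% × 13% = 4.7047% of Ridgefield Industries Corp.
Direct interest in Ridgefield Industries Corp: 16%.
Aggregating (R2): 0.7524% + 4.7047% + 16% = 21.4571%.

21.4571%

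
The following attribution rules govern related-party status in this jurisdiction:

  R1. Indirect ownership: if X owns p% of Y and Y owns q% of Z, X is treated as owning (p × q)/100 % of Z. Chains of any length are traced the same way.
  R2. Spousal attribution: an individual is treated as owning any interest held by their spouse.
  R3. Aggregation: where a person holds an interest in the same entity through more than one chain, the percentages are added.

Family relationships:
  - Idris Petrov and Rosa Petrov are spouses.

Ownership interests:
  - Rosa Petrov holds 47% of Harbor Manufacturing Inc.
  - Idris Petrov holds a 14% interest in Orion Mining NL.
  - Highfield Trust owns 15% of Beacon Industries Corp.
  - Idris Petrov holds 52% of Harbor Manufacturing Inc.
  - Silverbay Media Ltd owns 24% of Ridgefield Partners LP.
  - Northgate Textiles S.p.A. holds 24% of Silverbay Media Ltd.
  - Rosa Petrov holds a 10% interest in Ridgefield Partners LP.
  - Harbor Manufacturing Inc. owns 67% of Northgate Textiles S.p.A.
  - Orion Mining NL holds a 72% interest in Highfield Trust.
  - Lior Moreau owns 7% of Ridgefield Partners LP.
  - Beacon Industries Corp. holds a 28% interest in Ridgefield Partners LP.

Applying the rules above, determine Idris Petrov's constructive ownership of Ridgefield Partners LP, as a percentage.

14.243968%

By spousal attribution (R2), Idris Petrov is treated as also owning Rosa Petrov's interest in Harbor Manufacturing Inc, giving 52% + 47% = 99%.
By spousal attribution (R2), Idris Petrov is treated as owning Rosa Petrov's 10% interest in Ridgefield Partners LP.
Chain via Harbor Manufacturing Inc. → Northgate Textiles S.p.A. → Silverbay Media Ltd (R1): 99% × 67% × 24% × 24% = 3.820608% of Ridgefield Partners LP.
Chain via Orion Mining NL → Highfield Trust → Beacon Industries Corp. (R1): 14% × 72% × 15% × 28% = 0.42336% of Ridgefield Partners LP.
Direct interest in Ridgefield Partners LP: 10%.
Aggregating (R3): 3.820608% + 0.42336% + 10% = 14.243968%.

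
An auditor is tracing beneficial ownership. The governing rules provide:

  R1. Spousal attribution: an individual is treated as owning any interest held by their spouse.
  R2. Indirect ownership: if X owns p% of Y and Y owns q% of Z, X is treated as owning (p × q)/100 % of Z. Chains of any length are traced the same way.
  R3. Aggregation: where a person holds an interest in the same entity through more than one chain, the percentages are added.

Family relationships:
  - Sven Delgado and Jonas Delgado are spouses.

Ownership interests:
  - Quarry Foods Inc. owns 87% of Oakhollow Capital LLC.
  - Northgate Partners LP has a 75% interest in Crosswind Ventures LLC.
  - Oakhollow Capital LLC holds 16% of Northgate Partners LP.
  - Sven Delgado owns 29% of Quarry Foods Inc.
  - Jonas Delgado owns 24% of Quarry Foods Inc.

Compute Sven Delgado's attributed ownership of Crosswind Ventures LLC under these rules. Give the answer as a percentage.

By spousal attribution (R1), Sven Delgado is treated as also owning Jonas Delgado's interest in Quarry Foods Inc, giving 29% + 24% = 53%.
Chain via Quarry Foods Inc. → Oakhollow Capital LLC → Northgate Partners LP (R2): 53% × 87% × 16% × 75% = 5.5332% of Crosswind Ventures LLC.

5.5332%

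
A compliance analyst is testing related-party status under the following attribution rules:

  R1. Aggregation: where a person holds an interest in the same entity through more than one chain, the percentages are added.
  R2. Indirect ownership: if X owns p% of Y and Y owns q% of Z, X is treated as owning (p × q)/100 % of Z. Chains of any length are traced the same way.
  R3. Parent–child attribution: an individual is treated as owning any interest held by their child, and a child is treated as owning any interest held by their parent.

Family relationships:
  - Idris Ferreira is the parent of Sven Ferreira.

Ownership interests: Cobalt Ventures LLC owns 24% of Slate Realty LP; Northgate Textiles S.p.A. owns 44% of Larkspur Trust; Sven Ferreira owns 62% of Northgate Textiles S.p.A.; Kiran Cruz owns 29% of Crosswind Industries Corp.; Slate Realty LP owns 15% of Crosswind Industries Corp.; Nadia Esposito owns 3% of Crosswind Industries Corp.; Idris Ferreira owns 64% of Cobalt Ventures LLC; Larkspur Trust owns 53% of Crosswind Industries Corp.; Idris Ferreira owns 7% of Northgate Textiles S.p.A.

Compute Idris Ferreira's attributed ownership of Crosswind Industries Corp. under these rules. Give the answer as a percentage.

By parent–child attribution (R3), Idris Ferreira is treated as also owning Sven Ferreira's interest in Northgate Textiles S.p.A, giving 7% + 62% = 69%.
Chain via Northgate Textiles S.p.A. → Larkspur Trust (R2): 69% × 44% × 53% = 16.0908% of Crosswind Industries Corp.
Chain via Cobalt Ventures LLC → Slate Realty LP (R2): 64% × 24% × 15% = 2.304% of Crosswind Industries Corp.
Aggregating (R1): 16.0908% + 2.304% = 18.3948%.

18.3948%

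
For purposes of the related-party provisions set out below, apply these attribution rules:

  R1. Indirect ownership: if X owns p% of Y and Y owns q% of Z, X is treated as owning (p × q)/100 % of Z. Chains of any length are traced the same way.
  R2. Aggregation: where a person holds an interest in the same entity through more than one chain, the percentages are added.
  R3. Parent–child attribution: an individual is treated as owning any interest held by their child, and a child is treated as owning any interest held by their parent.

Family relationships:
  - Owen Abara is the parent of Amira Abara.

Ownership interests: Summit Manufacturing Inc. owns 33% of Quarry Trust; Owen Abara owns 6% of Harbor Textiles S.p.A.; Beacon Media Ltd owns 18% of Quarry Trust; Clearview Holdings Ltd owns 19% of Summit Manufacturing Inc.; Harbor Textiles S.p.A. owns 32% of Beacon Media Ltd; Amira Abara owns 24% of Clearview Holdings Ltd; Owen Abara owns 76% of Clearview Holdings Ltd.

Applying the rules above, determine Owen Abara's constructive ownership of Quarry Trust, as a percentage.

By parent–child attribution (R3), Owen Abara is treated as also owning Amira Abara's interest in Clearview Holdings Ltd, giving 76% + 24% = 100%.
Chain via Clearview Holdings Ltd → Summit Manufacturing Inc. (R1): 100% × 19% × 33% = 6.27% of Quarry Trust.
Chain via Harbor Textiles S.p.A. → Beacon Media Ltd (R1): 6% × 32% × 18% = 0.3456% of Quarry Trust.
Aggregating (R2): 6.27% + 0.3456% = 6.6156%.

6.6156%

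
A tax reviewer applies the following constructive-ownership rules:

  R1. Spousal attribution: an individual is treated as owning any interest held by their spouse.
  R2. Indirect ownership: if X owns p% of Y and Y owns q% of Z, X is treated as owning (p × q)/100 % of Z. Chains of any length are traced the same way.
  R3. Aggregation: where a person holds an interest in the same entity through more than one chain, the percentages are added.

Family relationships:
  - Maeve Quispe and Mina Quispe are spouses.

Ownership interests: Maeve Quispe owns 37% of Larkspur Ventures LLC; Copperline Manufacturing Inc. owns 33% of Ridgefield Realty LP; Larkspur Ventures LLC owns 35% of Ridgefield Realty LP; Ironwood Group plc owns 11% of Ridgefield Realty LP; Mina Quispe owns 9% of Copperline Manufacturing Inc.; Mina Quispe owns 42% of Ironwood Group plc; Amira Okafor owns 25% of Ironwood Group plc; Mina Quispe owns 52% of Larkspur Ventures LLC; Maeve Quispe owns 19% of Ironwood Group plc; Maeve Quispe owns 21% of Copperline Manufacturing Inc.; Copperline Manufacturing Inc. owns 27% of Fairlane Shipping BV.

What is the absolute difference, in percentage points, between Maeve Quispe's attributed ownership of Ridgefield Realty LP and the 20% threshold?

27.76

By spousal attribution (R1), Maeve Quispe is treated as also owning Mina Quispe's interest in Ironwood Group plc, giving 19% + 42% = 61%.
By spousal attribution (R1), Maeve Quispe is treated as also owning Mina Quispe's interest in Copperline Manufacturing Inc, giving 21% + 9% = 30%.
By spousal attribution (R1), Maeve Quispe is treated as also owning Mina Quispe's interest in Larkspur Ventures LLC, giving 37% + 52% = 89%.
Chain via Ironwood Group plc (R2): 61% × 11% = 6.71% of Ridgefield Realty LP.
Chain via Copperline Manufacturing Inc. (R2): 30% × 33% = 9.9% of Ridgefield Realty LP.
Chain via Larkspur Ventures LLC (R2): 89% × 35% = 31.15% of Ridgefield Realty LP.
Aggregating (R3): 6.71% + 9.9% + 31.15% = 47.76%.
47.76% exceeds the 20% threshold by 27.76 percentage points.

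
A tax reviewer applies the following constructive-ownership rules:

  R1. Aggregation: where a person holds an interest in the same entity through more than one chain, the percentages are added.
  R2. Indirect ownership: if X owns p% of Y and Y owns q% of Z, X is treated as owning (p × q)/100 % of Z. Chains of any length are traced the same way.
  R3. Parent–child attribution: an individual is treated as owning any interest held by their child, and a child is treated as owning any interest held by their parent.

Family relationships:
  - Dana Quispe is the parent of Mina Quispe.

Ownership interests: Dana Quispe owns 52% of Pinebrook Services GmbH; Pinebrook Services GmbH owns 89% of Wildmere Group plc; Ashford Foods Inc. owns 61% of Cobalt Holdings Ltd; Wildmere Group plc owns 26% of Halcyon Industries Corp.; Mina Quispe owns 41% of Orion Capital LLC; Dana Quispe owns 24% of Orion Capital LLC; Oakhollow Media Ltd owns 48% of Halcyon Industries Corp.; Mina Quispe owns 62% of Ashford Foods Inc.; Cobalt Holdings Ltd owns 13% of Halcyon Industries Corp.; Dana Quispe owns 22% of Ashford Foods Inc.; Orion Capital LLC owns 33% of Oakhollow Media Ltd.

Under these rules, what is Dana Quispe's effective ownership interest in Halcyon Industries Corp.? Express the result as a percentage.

28.99%

By parent–child attribution (R3), Dana Quispe is treated as also owning Mina Quispe's interest in Ashford Foods Inc, giving 22% + 62% = 84%.
By parent–child attribution (R3), Dana Quispe is treated as also owning Mina Quispe's interest in Orion Capital LLC, giving 24% + 41% = 65%.
Chain via Ashford Foods Inc. → Cobalt Holdings Ltd (R2): 84% × 61% × 13% = 6.6612% of Halcyon Industries Corp.
Chain via Pinebrook Services GmbH → Wildmere Group plc (R2): 52% × 89% × 26% = 12.0328% of Halcyon Industries Corp.
Chain via Orion Capital LLC → Oakhollow Media Ltd (R2): 65% × 33% × 48% = 10.296% of Halcyon Industries Corp.
Aggregating (R1): 6.6612% + 12.0328% + 10.296% = 28.99%.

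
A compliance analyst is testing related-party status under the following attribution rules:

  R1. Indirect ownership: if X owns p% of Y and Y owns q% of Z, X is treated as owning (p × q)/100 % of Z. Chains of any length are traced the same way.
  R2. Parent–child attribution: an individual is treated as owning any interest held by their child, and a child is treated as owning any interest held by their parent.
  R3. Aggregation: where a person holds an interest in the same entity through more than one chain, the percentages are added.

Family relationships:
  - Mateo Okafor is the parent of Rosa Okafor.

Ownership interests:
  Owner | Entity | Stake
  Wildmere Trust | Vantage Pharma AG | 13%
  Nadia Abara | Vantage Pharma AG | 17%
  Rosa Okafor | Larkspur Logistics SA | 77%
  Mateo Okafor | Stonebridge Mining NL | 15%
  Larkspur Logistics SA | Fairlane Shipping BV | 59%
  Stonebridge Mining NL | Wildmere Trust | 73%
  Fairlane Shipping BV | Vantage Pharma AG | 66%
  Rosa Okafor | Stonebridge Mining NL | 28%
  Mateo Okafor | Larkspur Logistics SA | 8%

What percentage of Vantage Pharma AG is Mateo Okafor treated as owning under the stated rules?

37.1797%

By parent–child attribution (R2), Mateo Okafor is treated as also owning Rosa Okafor's interest in Stonebridge Mining NL, giving 15% + 28% = 43%.
By parent–child attribution (R2), Mateo Okafor is treated as also owning Rosa Okafor's interest in Larkspur Logistics SA, giving 8% + 77% = 85%.
Chain via Stonebridge Mining NL → Wildmere Trust (R1): 43% × 73% × 13% = 4.0807% of Vantage Pharma AG.
Chain via Larkspur Logistics SA → Fairlane Shipping BV (R1): 85% × 59% × 66% = 33.099% of Vantage Pharma AG.
Aggregating (R3): 4.0807% + 33.099% = 37.1797%.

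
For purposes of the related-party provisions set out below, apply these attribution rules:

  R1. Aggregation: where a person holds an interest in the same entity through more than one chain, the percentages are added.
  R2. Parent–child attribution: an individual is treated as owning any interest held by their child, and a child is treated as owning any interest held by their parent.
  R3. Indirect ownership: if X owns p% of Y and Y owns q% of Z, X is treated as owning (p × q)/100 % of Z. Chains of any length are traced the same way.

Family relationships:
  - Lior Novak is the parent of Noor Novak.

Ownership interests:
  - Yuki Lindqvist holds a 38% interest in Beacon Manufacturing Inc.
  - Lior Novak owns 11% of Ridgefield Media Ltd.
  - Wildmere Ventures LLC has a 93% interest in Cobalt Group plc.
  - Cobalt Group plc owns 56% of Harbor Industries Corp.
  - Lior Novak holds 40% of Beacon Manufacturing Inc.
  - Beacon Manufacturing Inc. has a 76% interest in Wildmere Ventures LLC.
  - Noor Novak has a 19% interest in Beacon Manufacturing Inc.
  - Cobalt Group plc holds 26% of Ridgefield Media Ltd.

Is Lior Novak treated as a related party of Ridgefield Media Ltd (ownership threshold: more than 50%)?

No

By parent–child attribution (R2), Lior Novak is treated as also owning Noor Novak's interest in Beacon Manufacturing Inc, giving 40% + 19% = 59%.
Chain via Beacon Manufacturing Inc. → Wildmere Ventures LLC → Cobalt Group plc (R3): 59% × 76% × 93% × 26% = 10.842312% of Ridgefield Media Ltd.
Direct interest in Ridgefield Media Ltd: 11%.
Aggregating (R1): 10.842312% + 11% = 21.842312%.
21.842312% does not exceed the 50% threshold, so Lior is not a related party to Ridgefield Media Ltd.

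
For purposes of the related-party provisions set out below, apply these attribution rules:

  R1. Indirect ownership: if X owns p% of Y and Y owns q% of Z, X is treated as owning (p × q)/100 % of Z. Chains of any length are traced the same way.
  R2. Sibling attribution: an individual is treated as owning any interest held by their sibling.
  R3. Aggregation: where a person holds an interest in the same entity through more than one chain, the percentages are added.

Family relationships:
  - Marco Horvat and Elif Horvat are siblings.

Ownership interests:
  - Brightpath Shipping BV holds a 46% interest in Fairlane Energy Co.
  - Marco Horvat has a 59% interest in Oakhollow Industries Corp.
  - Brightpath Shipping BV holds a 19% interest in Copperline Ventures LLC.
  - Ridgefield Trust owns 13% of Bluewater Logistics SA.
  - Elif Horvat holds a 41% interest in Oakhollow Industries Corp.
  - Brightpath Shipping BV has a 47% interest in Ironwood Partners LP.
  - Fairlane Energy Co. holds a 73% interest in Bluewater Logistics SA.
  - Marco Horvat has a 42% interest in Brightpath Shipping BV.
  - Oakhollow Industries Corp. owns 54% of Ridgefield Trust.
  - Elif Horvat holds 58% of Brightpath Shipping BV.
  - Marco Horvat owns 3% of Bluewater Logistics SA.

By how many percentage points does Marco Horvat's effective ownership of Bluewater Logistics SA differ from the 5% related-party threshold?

38.6

By sibling attribution (R2), Marco Horvat is treated as also owning Elif Horvat's interest in Oakhollow Industries Corp, giving 59% + 41% = 100%.
By sibling attribution (R2), Marco Horvat is treated as also owning Elif Horvat's interest in Brightpath Shipping BV, giving 42% + 58% = 100%.
Chain via Oakhollow Industries Corp. → Ridgefield Trust (R1): 100% × 54% × 13% = 7.02% of Bluewater Logistics SA.
Chain via Brightpath Shipping BV → Fairlane Energy Co. (R1): 100% × 46% × 73% = 33.58% of Bluewater Logistics SA.
Direct interest in Bluewater Logistics SA: 3%.
Aggregating (R3): 7.02% + 33.58% + 3% = 43.6%.
43.6% exceeds the 5% threshold by 38.6 percentage points.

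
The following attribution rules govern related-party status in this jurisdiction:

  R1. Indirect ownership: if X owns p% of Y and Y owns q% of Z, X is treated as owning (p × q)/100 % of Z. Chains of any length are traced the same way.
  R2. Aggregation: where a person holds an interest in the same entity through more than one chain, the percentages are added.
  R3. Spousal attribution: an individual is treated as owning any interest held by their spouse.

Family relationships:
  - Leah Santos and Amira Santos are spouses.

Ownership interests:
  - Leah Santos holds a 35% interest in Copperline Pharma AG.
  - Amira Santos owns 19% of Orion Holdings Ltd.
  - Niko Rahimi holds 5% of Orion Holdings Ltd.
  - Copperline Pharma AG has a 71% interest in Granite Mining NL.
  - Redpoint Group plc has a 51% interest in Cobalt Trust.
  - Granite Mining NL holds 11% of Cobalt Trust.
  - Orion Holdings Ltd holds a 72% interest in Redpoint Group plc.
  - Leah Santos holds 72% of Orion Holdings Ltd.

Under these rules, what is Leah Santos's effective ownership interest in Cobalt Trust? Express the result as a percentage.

By spousal attribution (R3), Leah Santos is treated as also owning Amira Santos's interest in Orion Holdings Ltd, giving 72% + 19% = 91%.
Chain via Copperline Pharma AG → Granite Mining NL (R1): 35% × 71% × 11% = 2.7335% of Cobalt Trust.
Chain via Orion Holdings Ltd → Redpoint Group plc (R1): 91% × 72% × 51% = 33.4152% of Cobalt Trust.
Aggregating (R2): 2.7335% + 33.4152% = 36.1487%.

36.1487%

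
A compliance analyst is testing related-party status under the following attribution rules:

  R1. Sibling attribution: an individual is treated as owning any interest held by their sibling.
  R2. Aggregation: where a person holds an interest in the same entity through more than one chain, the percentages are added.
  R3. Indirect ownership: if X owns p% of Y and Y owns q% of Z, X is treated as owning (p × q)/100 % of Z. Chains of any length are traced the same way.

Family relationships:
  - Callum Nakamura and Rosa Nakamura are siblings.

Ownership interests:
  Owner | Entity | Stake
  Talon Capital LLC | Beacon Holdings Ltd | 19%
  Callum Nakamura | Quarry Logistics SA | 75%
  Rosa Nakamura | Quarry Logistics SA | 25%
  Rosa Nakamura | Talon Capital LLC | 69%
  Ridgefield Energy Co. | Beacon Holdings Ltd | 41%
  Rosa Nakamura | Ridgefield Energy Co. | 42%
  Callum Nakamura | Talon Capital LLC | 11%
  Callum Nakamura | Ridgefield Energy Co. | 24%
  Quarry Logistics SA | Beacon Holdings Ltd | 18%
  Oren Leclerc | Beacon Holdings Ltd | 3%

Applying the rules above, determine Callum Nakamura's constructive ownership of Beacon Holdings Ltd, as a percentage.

By sibling attribution (R1), Callum Nakamura is treated as also owning Rosa Nakamura's interest in Talon Capital LLC, giving 11% + 69% = 80%.
By sibling attribution (R1), Callum Nakamura is treated as also owning Rosa Nakamura's interest in Quarry Logistics SA, giving 75% + 25% = 100%.
By sibling attribution (R1), Callum Nakamura is treated as also owning Rosa Nakamura's interest in Ridgefield Energy Co, giving 24% + 42% = 66%.
Chain via Talon Capital LLC (R3): 80% × 19% = 15.2% of Beacon Holdings Ltd.
Chain via Quarry Logistics SA (R3): 100% × 18% = 18% of Beacon Holdings Ltd.
Chain via Ridgefield Energy Co. (R3): 66% × 41% = 27.06% of Beacon Holdings Ltd.
Aggregating (R2): 15.2% + 18% + 27.06% = 60.26%.

60.26%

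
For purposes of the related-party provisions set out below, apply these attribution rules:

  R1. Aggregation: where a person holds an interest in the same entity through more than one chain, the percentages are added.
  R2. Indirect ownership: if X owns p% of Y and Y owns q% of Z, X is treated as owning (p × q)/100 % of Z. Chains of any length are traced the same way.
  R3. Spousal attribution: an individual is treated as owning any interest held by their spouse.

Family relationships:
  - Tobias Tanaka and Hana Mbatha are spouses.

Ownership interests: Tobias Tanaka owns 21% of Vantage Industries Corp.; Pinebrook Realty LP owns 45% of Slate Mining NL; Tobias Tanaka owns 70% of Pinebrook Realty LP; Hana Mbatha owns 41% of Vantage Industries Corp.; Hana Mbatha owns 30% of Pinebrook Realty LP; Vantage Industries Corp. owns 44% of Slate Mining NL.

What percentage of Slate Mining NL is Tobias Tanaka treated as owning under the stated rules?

72.28%

By spousal attribution (R3), Tobias Tanaka is treated as also owning Hana Mbatha's interest in Vantage Industries Corp, giving 21% + 41% = 62%.
By spousal attribution (R3), Tobias Tanaka is treated as also owning Hana Mbatha's interest in Pinebrook Realty LP, giving 70% + 30% = 100%.
Chain via Vantage Industries Corp. (R2): 62% × 44% = 27.28% of Slate Mining NL.
Chain via Pinebrook Realty LP (R2): 100% × 45% = 45% of Slate Mining NL.
Aggregating (R1): 27.28% + 45% = 72.28%.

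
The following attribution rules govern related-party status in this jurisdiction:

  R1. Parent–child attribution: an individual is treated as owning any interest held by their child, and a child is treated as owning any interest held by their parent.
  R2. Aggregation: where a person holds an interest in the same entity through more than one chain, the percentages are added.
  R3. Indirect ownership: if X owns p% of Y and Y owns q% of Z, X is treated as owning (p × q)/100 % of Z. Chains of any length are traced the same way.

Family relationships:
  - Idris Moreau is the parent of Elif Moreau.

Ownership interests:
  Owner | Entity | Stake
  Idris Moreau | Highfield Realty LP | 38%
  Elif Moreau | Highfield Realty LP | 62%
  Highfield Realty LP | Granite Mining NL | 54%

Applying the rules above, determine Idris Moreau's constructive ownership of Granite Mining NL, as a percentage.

By parent–child attribution (R1), Idris Moreau is treated as also owning Elif Moreau's interest in Highfield Realty LP, giving 38% + 62% = 100%.
Chain via Highfield Realty LP (R3): 100% × 54% = 54% of Granite Mining NL.

54%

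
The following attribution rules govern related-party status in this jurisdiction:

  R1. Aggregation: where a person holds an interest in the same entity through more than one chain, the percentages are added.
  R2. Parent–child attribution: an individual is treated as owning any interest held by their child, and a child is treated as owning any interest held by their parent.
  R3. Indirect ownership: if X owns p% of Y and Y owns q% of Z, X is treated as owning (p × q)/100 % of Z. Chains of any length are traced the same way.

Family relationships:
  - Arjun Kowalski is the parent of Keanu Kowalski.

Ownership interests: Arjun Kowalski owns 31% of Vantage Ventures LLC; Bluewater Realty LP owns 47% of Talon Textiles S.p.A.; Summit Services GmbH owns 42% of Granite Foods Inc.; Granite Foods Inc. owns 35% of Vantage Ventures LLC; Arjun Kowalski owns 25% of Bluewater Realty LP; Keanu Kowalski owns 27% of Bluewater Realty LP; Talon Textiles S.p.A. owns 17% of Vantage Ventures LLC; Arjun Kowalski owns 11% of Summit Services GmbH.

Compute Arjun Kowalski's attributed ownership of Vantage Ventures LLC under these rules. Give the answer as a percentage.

By parent–child attribution (R2), Arjun Kowalski is treated as also owning Keanu Kowalski's interest in Bluewater Realty LP, giving 25% + 27% = 52%.
Chain via Bluewater Realty LP → Talon Textiles S.p.A. (R3): 52% × 47% × 17% = 4.1548% of Vantage Ventures LLC.
Chain via Summit Services GmbH → Granite Foods Inc. (R3): 11% × 42% × 35% = 1.617% of Vantage Ventures LLC.
Direct interest in Vantage Ventures LLC: 31%.
Aggregating (R1): 4.1548% + 1.617% + 31% = 36.7718%.

36.7718%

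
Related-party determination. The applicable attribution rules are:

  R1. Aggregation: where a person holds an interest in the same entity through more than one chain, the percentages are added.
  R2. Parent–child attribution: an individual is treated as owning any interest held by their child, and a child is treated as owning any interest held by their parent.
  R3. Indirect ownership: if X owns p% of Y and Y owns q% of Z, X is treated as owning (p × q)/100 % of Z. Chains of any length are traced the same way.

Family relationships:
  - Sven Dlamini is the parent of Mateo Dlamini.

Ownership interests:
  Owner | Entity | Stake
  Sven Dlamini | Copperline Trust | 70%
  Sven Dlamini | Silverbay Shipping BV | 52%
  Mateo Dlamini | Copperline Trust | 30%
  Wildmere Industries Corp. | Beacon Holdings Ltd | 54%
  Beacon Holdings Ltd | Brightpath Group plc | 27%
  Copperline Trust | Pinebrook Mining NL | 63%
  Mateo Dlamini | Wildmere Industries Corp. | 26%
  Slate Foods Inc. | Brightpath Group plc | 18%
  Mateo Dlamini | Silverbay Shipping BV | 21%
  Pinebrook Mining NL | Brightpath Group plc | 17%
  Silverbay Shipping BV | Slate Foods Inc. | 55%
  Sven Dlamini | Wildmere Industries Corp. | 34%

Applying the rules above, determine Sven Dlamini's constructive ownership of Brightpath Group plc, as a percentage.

26.685%

By parent–child attribution (R2), Sven Dlamini is treated as also owning Mateo Dlamini's interest in Wildmere Industries Corp, giving 34% + 26% = 60%.
By parent–child attribution (R2), Sven Dlamini is treated as also owning Mateo Dlamini's interest in Copperline Trust, giving 70% + 30% = 100%.
By parent–child attribution (R2), Sven Dlamini is treated as also owning Mateo Dlamini's interest in Silverbay Shipping BV, giving 52% + 21% = 73%.
Chain via Wildmere Industries Corp. → Beacon Holdings Ltd (R3): 60% × 54% × 27% = 8.748% of Brightpath Group plc.
Chain via Copperline Trust → Pinebrook Mining NL (R3): 100% × 63% × 17% = 10.71% of Brightpath Group plc.
Chain via Silverbay Shipping BV → Slate Foods Inc. (R3): 73% × 55% × 18% = 7.227% of Brightpath Group plc.
Aggregating (R1): 8.748% + 10.71% + 7.227% = 26.685%.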